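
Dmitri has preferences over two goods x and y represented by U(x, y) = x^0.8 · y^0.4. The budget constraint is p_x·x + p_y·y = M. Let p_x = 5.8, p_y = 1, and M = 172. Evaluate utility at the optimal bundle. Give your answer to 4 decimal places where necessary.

The MRS is 2·y/x. Set MRS = p_x/p_y.
Rearranging, p_y·y = (1/2)·p_x·x. Substituting into the budget gives p_x·x·(1 + (1/2)) = M.
Demand: x*(p_x,p_y,M) = 2/3·M/p_x and y* = 1/3·M/p_y.
At p_x=5.8, p_y=1, M=172: x* = 2/3·172/5.8 = 19.7701, y* = 57.3333.
Utility at the optimum: U(19.7701, 57.3333) = 54.9756.

V = 54.9756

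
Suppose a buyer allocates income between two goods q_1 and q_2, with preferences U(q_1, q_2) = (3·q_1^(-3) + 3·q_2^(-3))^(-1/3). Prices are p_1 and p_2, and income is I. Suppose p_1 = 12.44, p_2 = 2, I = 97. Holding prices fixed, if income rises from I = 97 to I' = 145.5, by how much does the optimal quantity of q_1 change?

MRS = MU_q_1/MU_q_2 = (q_2/q_1)^(4). Set equal to p_1/p_2.
Hence q_2/q_1 = (p_1/p_2)^(1/(4)), i.e. raised to the 0.25 power.
With the ratio pinned down, the budget gives q_1* = I/(p_1 + p_2·(q_2/q_1)) and q_2* = (q_2/q_1)·q_1*.
Numerically q_2/q_1 = 1.579238, so q_1* = 97/(12.44 + 2·1.579238) = 6.2186.
At I' = 145.5: q_1* = 9.3278. Change: 9.3278 − 6.2186 = 3.1093.

Δq_1* = 3.1093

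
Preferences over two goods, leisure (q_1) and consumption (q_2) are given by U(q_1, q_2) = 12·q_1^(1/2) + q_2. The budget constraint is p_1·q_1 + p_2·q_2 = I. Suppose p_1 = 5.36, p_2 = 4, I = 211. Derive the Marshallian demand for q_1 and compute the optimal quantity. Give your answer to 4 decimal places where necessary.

Set MRS = p_1/p_2: 6·q_1^(−1/2) = p_1/p_2.
Thus q_1* = (6·p_2/p_1)² — independent of I — with the rest of income spent on q_2.
Plugging in: q_1* = (6·4/5.36)² = 20.049.

q_1* = 20.049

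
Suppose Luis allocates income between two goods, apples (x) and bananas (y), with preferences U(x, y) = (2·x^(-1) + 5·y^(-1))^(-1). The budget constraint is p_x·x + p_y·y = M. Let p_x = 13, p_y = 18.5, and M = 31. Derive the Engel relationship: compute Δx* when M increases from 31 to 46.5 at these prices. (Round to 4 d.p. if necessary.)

Δx* = 0.4131

MU_x ∝ 2·x^(-2), MU_y ∝ 5·y^(-2), so MRS = (2/5)·(y/x)^(2) = p_x/p_y.
Solve for the ratio: y/x = [(5/2)·p_x/p_y]^(0.5).
With the ratio pinned down, the budget gives x* = M/(p_x + p_y·(y/x)) and y* = (y/x)·x*.
Numerically y/x = 1.325427, so x* = 31/(13 + 18.5·1.325427) = 0.8262.
At M' = 46.5: x* = 1.2393. Change: 1.2393 − 0.8262 = 0.4131.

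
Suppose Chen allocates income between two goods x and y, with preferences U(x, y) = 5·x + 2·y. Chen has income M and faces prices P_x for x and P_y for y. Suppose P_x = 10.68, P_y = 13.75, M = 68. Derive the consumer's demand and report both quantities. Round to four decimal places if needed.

x* = 6.367, y* = 0

Linear utility — the consumer picks whichever good has higher MU/price: 5/10.68 = 0.4682 vs 2/13.75 = 0.1455.
x gives more utility per dollar, so spend all income on x: x* = M/P_x, y* = 0.
Numerically: x* = 6.367, y* = 0.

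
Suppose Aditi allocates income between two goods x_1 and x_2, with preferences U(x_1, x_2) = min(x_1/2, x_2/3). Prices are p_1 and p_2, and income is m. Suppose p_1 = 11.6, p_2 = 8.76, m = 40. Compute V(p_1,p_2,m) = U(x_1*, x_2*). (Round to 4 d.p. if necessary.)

V = 0.8084

With perfect complements, no substitution: consume in ratio x_1:x_2 = 2:3.
Budget: p_1·x_1 + p_2·(3/2)·x_1 = m, so (2·p_1 + 3·p_2)·x_1 = 2·m.
Demand: x_1*(p_1,p_2,m) = 2·m/(2·p_1 + 3·p_2), x_2* = 3·m/(2·p_1 + 3·p_2).
Here 2·11.6 + 3·8.76 = 49.48, giving x_1* = 1.6168 and x_2* = 2.4252.
Utility at the optimum: U(1.6168, 2.4252) = 0.8084.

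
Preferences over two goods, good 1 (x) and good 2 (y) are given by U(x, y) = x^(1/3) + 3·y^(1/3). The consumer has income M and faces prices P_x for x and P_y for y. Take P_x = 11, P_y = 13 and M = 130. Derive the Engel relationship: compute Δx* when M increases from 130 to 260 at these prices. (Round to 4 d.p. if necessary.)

From the CES first-order condition, (1/3)·(y/x)^(2/3) = P_x/P_y.
Solve for the ratio: y/x = [3·P_x/P_y]^(1.5).
Substitute y = (y/x)·x into the budget: x* = M/(P_x + P_y·(y/x)).
Numerically y/x = 4.044417, so x* = 130/(11 + 13·4.044417) = 2.0448.
At M' = 260: x* = 4.0895. Change: 4.0895 − 2.0448 = 2.0448.

Δx* = 2.0448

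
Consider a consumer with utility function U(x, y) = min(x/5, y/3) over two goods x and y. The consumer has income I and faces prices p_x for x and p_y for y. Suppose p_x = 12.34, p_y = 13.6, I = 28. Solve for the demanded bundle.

x* = 1.3659, y* = 0.8195

Leontief preferences: the optimum is at the kink where x/5 = y/3, i.e. y = (3/5)·x.
Budget: p_x·x + p_y·(3/5)·x = I, so (5·p_x + 3·p_y)·x = 5·I.
Demand: x*(p_x,p_y,I) = 5·I/(5·p_x + 3·p_y), y* = 3·I/(5·p_x + 3·p_y).
Here 5·12.34 + 3·13.6 = 102.5, giving x* = 1.3659 and y* = 0.8195.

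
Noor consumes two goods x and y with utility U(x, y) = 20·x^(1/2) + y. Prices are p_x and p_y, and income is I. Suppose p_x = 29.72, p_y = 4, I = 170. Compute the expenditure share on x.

Utility is quasi-linear in y; the FOC for x is 10/√x = p_x/p_y.
Solve: √x = 10·p_y/p_x, so x*(p_x,p_y) = (10·p_y/p_x)², and y* = (I − p_x·x*)/p_y.
Plugging in: x* = (10·4/29.72)² = 1.8114, y* = 29.041.
Expenditure on x: 29.72·1.8114 = 53.8358; share = 0.3167.

share on x = 0.3167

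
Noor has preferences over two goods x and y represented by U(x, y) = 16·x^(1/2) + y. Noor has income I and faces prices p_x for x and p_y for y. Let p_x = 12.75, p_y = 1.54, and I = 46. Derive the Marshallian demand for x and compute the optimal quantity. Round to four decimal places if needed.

x* = 0.9337

MU_x = 8/√x, MU_y = 1. Tangency: 8/√x = p_x/p_y.
Solve: √x = 8·p_y/p_x, so x*(p_x,p_y) = (8·p_y/p_x)², and y* = (I − p_x·x*)/p_y.
Plugging in: x* = (8·1.54/12.75)² = 0.9337.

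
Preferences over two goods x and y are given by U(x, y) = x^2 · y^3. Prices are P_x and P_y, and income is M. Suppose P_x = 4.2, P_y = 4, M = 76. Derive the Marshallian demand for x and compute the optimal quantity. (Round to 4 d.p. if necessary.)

x* = 7.2381

Tangency: MRS = (2/3)·y/x = P_x/P_y.
Rearranging, P_y·y = (3/2)·P_x·x. Substituting into the budget gives P_x·x·(1 + (3/2)) = M.
Demand: x*(P_x,P_y,M) = 0.4·M/P_x and y* = 0.6·M/P_y.
At P_x=4.2, P_y=4, M=76: x* = 0.4·76/4.2 = 7.2381.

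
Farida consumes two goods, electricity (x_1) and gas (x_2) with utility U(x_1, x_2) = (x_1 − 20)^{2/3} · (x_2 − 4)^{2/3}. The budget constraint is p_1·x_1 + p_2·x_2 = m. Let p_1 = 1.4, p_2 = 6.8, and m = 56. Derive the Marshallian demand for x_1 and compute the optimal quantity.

x_1* = 20.2857

This is Cobb-Douglas in (x_1−20, x_2−4): tangency gives 2/3·p_2·(x_2−4) = 2/3·p_1·(x_1−20).
Substituting into the budget: x_1* = 20 + 0.5·(m − 20·p_1 − 4·p_2)/p_1, and x_2* = 4 + 0.5·(…)/p_2.
Discretionary income = 56 − 20·1.4 − 4·6.8 = 0.8; x_1* = 20 + 0.5·0.8/1.4 = 20.2857.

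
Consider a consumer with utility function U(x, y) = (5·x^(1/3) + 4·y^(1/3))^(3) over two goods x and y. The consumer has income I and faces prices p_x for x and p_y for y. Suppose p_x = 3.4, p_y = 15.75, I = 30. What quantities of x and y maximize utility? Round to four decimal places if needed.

MU_x ∝ 5·x^(-2/3), MU_y ∝ 4·y^(-2/3), so MRS = (5/4)·(y/x)^(2/3) = p_x/p_y.
Hence y/x = ((4/5)·p_x/p_y)^(1/(2/3)), i.e. raised to the 1.5 power.
Substitute y = (y/x)·x into the budget: x* = I/(p_x + p_y·(y/x)).
Numerically y/x = 0.071768, so x* = 30/(3.4 + 15.75·0.071768) = 6.622 and y* = 0.071768·6.622 = 0.4752.

x* = 6.622, y* = 0.4752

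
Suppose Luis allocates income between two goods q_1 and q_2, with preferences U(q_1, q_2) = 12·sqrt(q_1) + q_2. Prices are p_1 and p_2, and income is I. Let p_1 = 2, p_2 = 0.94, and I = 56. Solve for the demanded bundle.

q_1* = 7.9524, q_2* = 42.6545

Utility is quasi-linear in q_2; the FOC for q_1 is 6/√q_1 = p_1/p_2.
Thus q_1* = (6·p_2/p_1)² — independent of I — with the rest of income spent on q_2.
Plugging in: q_1* = (6·0.94/2)² = 7.9524, q_2* = 42.6545.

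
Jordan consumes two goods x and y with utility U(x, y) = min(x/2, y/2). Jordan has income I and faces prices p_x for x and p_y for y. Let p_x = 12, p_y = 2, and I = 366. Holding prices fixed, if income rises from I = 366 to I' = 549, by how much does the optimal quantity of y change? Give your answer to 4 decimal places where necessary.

Demand: x*(p_x,p_y,I) = 2·I/(2·p_x + 2·p_y), y* = 2·I/(2·p_x + 2·p_y).
Here 2·12 + 2·2 = 28, giving y* = 26.1429.
At I' = 549: y* = 39.2143. Change: 39.2143 − 26.1429 = 13.0714.

Δy* = 13.0714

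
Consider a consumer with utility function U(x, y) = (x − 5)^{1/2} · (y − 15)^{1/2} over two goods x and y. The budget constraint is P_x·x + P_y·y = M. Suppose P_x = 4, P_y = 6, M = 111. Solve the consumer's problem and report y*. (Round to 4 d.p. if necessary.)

MRS = (y−15)/(x−5). Tangency with P_x/P_y gives y−15 = (P_x/P_y)·(x−5).
Substituting into the budget: x* = 5 + 0.5·(M − 5·P_x − 15·P_y)/P_x, and y* = 15 + 0.5·(…)/P_y.
Discretionary income = 111 − 5·4 − 15·6 = 1; y* = 15 + 0.5·1/6 = 15.0833.

y* = 15.0833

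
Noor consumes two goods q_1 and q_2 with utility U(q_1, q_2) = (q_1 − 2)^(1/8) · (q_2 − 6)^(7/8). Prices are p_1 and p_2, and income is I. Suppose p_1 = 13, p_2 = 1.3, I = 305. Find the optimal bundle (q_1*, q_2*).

This is Cobb-Douglas in (q_1−2, q_2−6): tangency gives 0.125·p_2·(q_2−6) = 0.875·p_1·(q_1−2).
After buying the subsistence bundle (2, 6), a share 0.125 of the remaining income goes to q_1: q_1* = 2 + 0.125·(I − 2p_1 − 6p_2)/p_1.
Discretionary income = 305 − 2·13 − 6·1.3 = 271.2; q_1* = 2 + 0.125·271.2/13 = 4.6077; q_2* = 6 + 0.875·271.2/1.3 = 188.5385.

q_1* = 4.6077, q_2* = 188.5385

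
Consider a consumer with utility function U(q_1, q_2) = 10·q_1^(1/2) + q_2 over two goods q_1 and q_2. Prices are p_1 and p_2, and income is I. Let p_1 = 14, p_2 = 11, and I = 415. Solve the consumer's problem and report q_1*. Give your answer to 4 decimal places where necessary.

q_1* = 15.4337

Set MRS = p_1/p_2: 5·q_1^(−1/2) = p_1/p_2.
Solve: √q_1 = 5·p_2/p_1, so q_1*(p_1,p_2) = (5·p_2/p_1)², and q_2* = (I − p_1·q_1*)/p_2.
Plugging in: q_1* = (5·11/14)² = 15.4337.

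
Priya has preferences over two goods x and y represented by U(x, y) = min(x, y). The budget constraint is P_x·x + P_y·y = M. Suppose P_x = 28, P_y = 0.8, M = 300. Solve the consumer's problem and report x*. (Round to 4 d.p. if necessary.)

With perfect complements, no substitution: consume in ratio x:y = 1:1.
Budget: P_x·x + P_y·x = M, so (P_x + P_y)·x = M.
Demand: x*(P_x,P_y,M) = M/(P_x + P_y), y* = M/(P_x + P_y).
Here 28 + 0.8 = 28.8, giving x* = 10.4167.

x* = 10.4167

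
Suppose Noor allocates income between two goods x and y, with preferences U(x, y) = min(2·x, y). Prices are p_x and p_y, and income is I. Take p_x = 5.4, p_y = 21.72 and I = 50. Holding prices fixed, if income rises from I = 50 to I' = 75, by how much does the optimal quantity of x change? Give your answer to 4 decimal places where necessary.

With perfect complements, no substitution: consume in ratio x:y = 1:2.
Budget: p_x·x + p_y·2·x = I, so (p_x + 2·p_y)·x = I.
Demand: x*(p_x,p_y,I) = I/(p_x + 2·p_y), y* = 2·I/(p_x + 2·p_y).
Here 5.4 + 2·21.72 = 48.84, giving x* = 1.0238.
At I' = 75: x* = 1.5356. Change: 1.5356 − 1.0238 = 0.5119.

Δx* = 0.5119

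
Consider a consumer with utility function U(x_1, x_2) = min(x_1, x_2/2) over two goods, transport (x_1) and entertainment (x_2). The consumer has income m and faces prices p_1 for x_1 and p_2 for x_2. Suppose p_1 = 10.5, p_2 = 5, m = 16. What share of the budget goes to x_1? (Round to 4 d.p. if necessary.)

share on x_1 = 0.5122

With perfect complements, no substitution: consume in ratio x_1:x_2 = 1:2.
Budget: p_1·x_1 + p_2·2·x_1 = m, so (p_1 + 2·p_2)·x_1 = m.
Demand: x_1*(p_1,p_2,m) = m/(p_1 + 2·p_2), x_2* = 2·m/(p_1 + 2·p_2).
Here 10.5 + 2·5 = 20.5, giving x_1* = 0.7805 and x_2* = 1.561.
Expenditure on x_1: 10.5·0.7805 = 8.1951; share = 0.5122.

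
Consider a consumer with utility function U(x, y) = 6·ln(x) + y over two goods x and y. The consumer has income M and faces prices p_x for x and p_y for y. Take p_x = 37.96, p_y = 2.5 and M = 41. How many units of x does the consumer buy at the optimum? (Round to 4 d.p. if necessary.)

x* = 0.3952

Set MRS = p_x/p_y: (6/x)/1 = p_x/p_y.
So x*(p_x,p_y) = 6·p_y/p_x, independent of income; and y* = (M − 6·p_y)/p_y.
At the given prices: x* = 6·2.5/37.96 = 0.3952.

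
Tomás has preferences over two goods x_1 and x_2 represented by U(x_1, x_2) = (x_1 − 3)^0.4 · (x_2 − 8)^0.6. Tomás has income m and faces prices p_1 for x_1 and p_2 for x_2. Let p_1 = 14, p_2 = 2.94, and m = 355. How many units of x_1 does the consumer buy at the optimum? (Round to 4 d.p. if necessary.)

x_1* = 11.2709

MRS = (2/3)·(x_2−8)/(x_1−3). Tangency with p_1/p_2 gives x_2−8 = (3/2)·(p_1/p_2)·(x_1−3).
Substituting into the budget: x_1* = 3 + 0.4·(m − 3·p_1 − 8·p_2)/p_1, and x_2* = 8 + 0.6·(…)/p_2.
Discretionary income = 355 − 3·14 − 8·2.94 = 289.48; x_1* = 3 + 0.4·289.48/14 = 11.2709.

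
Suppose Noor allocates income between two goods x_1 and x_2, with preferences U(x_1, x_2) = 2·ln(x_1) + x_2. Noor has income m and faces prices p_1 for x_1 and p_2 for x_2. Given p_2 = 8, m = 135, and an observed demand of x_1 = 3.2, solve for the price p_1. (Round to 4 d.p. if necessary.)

p_1 = 5

Set MRS = p_1/p_2: (2/x_1)/1 = p_1/p_2.
So x_1*(p_1,p_2) = 2·p_2/p_1, independent of income; and x_2* = (m − 2·p_2)/p_2.
Set x_1* = 3.2 in the demand function and solve for p_1: p_1 = 5.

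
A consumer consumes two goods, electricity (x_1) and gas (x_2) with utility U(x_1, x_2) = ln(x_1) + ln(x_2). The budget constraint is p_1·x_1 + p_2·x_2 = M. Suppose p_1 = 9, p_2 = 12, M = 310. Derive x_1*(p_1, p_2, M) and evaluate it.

MU_x_1/MU_x_2 = (x_2)/(x_1); tangency sets this equal to p_1/p_2.
So p_2·x_2 = p_1·x_1; combined with the budget, a share 0.5 of income goes to x_1.
Demand: x_1*(p_1,p_2,M) = 0.5·M/p_1 and x_2* = 0.5·M/p_2.
At p_1=9, p_2=12, M=310: x_1* = 0.5·310/9 = 17.2222.

x_1* = 17.2222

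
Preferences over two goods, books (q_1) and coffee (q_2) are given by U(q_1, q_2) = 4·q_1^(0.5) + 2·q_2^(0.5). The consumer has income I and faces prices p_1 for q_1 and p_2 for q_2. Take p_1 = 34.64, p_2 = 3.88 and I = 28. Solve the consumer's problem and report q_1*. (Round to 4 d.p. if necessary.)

From the CES first-order condition, 2·(q_2/q_1)^(0.5) = p_1/p_2.
Solve for the ratio: q_2/q_1 = [(1/2)·p_1/p_2]^(2).
With the ratio pinned down, the budget gives q_1* = I/(p_1 + p_2·(q_2/q_1)) and q_2* = (q_2/q_1)·q_1*.
Numerically q_2/q_1 = 19.92656, so q_1* = 28/(34.64 + 3.88·19.92656) = 0.2501.

q_1* = 0.2501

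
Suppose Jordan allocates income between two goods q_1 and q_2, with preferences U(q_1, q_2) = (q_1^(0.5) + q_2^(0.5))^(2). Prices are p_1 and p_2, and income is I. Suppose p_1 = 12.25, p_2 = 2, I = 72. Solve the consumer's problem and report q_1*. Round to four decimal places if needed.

q_1* = 0.8249

From the CES first-order condition, (q_2/q_1)^(0.5) = p_1/p_2.
Solve for the ratio: q_2/q_1 = [p_1/p_2]^(2).
With the ratio pinned down, the budget gives q_1* = I/(p_1 + p_2·(q_2/q_1)) and q_2* = (q_2/q_1)·q_1*.
Numerically q_2/q_1 = 37.515625, so q_1* = 72/(12.25 + 2·37.515625) = 0.8249.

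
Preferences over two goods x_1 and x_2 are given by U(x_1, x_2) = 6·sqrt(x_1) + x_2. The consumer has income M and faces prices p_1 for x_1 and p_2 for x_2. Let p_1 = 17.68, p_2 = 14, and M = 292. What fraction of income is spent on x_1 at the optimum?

Thus x_1* = (3·p_2/p_1)² — independent of M — with the rest of income spent on x_2.
Plugging in: x_1* = (3·14/17.68)² = 5.6433, x_2* = 13.7304.
Expenditure on x_1: 17.68·5.6433 = 99.7738; share = 0.3417.

share on x_1 = 0.3417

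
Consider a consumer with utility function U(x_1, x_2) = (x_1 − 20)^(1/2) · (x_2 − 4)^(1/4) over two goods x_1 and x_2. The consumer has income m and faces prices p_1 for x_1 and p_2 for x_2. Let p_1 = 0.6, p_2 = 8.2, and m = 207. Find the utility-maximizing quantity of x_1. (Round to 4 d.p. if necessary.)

This is Cobb-Douglas in (x_1−20, x_2−4): tangency gives 0.5·p_2·(x_2−4) = 0.25·p_1·(x_1−20).
Substituting into the budget: x_1* = 20 + 2/3·(m − 20·p_1 − 4·p_2)/p_1, and x_2* = 4 + 1/3·(…)/p_2.
Discretionary income = 207 − 20·0.6 − 4·8.2 = 162.2; x_1* = 20 + 2/3·162.2/0.6 = 200.2222.

x_1* = 200.2222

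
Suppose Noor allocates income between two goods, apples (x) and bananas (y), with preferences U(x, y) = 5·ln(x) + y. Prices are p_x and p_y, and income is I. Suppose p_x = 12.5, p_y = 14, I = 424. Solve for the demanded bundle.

MU_x = 5/x, MU_y = 1. Tangency: 5/x = p_x/p_y.
So x*(p_x,p_y) = 5·p_y/p_x, independent of income; and y* = (I − 5·p_y)/p_y.
At the given prices: x* = 5·14/12.5 = 5.6, and y* = 25.2857.

x* = 5.6, y* = 25.2857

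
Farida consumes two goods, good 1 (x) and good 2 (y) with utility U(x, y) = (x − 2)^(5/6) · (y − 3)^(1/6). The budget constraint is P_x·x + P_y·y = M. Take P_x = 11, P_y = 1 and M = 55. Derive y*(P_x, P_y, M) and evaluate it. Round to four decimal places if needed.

Let x' = x−2, y' = y−3. MRS = 5·y'/x' = P_x/P_y.
After buying the subsistence bundle (2, 3), a share 5/6 of the remaining income goes to x: x* = 2 + 5/6·(M − 2P_x − 3P_y)/P_x.
Discretionary income = 55 − 2·11 − 3·1 = 30; y* = 3 + 1/6·30/1 = 8.

y* = 8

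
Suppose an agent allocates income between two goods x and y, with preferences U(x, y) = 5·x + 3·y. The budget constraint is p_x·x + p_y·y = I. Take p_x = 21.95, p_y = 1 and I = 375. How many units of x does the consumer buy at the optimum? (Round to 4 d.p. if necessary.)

x* = 0

Perfect substitutes: compare marginal utility per dollar. 5/p_x vs 3/p_y → 0.2278 vs 3.
y gives more utility per dollar, so spend all income on y: y* = I/p_y, x* = 0.
Numerically: x* = 0, y* = 375.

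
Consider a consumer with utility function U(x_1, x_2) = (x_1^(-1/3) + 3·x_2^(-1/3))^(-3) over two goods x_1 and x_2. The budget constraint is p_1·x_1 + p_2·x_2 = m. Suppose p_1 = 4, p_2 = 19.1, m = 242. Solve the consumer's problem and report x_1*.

MRS = MU_x_1/MU_x_2 = (1/3)·(x_2/x_1)^(4/3). Set equal to p_1/p_2.
Solve for the ratio: x_2/x_1 = [3·p_1/p_2]^(0.75).
With the ratio pinned down, the budget gives x_1* = m/(p_1 + p_2·(x_2/x_1)) and x_2* = (x_2/x_1)·x_1*.
Numerically x_2/x_1 = 0.705685, so x_1* = 242/(4 + 19.1·0.705685) = 13.8455.

x_1* = 13.8455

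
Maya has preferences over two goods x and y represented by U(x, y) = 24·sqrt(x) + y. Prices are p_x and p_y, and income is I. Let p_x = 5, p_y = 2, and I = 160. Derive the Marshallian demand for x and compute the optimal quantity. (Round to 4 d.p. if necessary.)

Utility is quasi-linear in y; the FOC for x is 12/√x = p_x/p_y.
Thus x* = (12·p_y/p_x)² — independent of I — with the rest of income spent on y.
Plugging in: x* = (12·2/5)² = 23.04.

x* = 23.04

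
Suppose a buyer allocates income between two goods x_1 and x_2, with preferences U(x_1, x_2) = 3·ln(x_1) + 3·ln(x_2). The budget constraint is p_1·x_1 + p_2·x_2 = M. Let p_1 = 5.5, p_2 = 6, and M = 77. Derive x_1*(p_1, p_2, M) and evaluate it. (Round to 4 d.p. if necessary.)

Demand: x_1*(p_1,p_2,M) = 0.5·M/p_1 and x_2* = 0.5·M/p_2.
At p_1=5.5, p_2=6, M=77: x_1* = 0.5·77/5.5 = 7.

x_1* = 7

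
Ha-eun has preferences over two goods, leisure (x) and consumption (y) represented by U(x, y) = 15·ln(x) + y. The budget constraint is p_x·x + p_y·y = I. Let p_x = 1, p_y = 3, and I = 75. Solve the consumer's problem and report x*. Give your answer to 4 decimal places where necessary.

Set MRS = p_x/p_y: (15/x)/1 = p_x/p_y.
So x*(p_x,p_y) = 15·p_y/p_x, independent of income; and y* = (I − 15·p_y)/p_y.
At the given prices: x* = 15·3/1 = 45.

x* = 45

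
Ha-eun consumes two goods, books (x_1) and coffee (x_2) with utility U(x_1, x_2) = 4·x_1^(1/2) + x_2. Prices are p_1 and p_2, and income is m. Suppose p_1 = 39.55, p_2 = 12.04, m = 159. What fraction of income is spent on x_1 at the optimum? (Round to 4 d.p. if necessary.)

share on x_1 = 0.0922

Thus x_1* = (2·p_2/p_1)² — independent of m — with the rest of income spent on x_2.
Plugging in: x_1* = (2·12.04/39.55)² = 0.3707, x_2* = 11.9883.
Expenditure on x_1: 39.55·0.3707 = 14.6611; share = 0.0922.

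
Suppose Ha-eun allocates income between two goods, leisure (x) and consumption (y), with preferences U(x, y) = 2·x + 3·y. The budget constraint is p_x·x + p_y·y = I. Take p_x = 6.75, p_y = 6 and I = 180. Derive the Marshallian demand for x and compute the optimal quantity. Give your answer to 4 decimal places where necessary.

Perfect substitutes: compare marginal utility per dollar. 2/p_x vs 3/p_y → 0.2963 vs 0.5.
y gives more utility per dollar, so spend all income on y: y* = I/p_y, x* = 0.
Numerically: x* = 0, y* = 30.

x* = 0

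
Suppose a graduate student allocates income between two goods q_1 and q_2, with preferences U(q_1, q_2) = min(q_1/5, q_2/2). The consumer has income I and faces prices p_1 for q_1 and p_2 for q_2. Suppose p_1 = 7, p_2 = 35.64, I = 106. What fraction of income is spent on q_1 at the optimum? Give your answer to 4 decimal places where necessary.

Demand: q_1*(p_1,p_2,I) = 5·I/(5·p_1 + 2·p_2), q_2* = 2·I/(5·p_1 + 2·p_2).
Here 5·7 + 2·35.64 = 106.28, giving q_1* = 4.9868 and q_2* = 1.9947.
Expenditure on q_1: 7·4.9868 = 34.9078; share = 0.3293.

share on q_1 = 0.3293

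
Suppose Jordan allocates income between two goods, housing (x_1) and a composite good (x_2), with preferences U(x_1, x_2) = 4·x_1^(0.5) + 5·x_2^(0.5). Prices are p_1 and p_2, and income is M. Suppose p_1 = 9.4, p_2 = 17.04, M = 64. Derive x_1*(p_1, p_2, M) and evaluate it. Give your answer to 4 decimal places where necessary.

MRS = MU_x_1/MU_x_2 = (4/5)·(x_2/x_1)^(0.5). Set equal to p_1/p_2.
Solve for the ratio: x_2/x_1 = [(5/4)·p_1/p_2]^(2).
Substitute x_2 = (x_2/x_1)·x_1 into the budget: x_1* = M/(p_1 + p_2·(x_2/x_1)).
Numerically x_2/x_1 = 0.475485, so x_1* = 64/(9.4 + 17.04·0.475485) = 3.6567.

x_1* = 3.6567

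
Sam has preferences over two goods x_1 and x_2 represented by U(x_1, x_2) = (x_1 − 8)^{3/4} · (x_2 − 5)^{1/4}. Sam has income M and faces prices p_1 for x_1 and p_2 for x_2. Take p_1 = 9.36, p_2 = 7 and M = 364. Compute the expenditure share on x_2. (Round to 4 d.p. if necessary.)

share on x_2 = 0.2707

MRS = 3·(x_2−5)/(x_1−8). Tangency with p_1/p_2 gives x_2−5 = (1/3)·(p_1/p_2)·(x_1−8).
After buying the subsistence bundle (8, 5), a share 0.75 of the remaining income goes to x_1: x_1* = 8 + 0.75·(M − 8p_1 − 5p_2)/p_1.
Discretionary income = 364 − 8·9.36 − 5·7 = 254.12; x_1* = 8 + 0.75·254.12/9.36 = 28.3622; x_2* = 5 + 0.25·254.12/7 = 14.0757.
Expenditure on x_2: 7·14.0757 = 98.53; share = 0.2707.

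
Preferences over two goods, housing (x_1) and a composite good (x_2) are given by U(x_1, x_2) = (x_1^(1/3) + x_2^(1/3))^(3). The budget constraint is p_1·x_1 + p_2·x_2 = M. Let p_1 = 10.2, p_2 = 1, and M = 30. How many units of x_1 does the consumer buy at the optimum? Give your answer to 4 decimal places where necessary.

x_1* = 0.7013

From the CES first-order condition, (x_2/x_1)^(2/3) = p_1/p_2.
Hence x_2/x_1 = (p_1/p_2)^(1/(2/3)), i.e. raised to the 1.5 power.
Substitute x_2 = (x_2/x_1)·x_1 into the budget: x_1* = M/(p_1 + p_2·(x_2/x_1)).
Numerically x_2/x_1 = 32.576188, so x_1* = 30/(10.2 + 1·32.576188) = 0.7013.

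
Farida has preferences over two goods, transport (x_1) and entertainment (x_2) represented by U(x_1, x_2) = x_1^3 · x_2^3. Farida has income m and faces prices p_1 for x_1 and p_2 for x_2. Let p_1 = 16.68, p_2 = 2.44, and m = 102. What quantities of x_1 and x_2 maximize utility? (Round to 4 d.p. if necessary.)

x_1* = 3.0576, x_2* = 20.9016

Demand: x_1*(p_1,p_2,m) = 0.5·m/p_1 and x_2* = 0.5·m/p_2.
At p_1=16.68, p_2=2.44, m=102: x_1* = 0.5·102/16.68 = 3.0576, x_2* = 20.9016.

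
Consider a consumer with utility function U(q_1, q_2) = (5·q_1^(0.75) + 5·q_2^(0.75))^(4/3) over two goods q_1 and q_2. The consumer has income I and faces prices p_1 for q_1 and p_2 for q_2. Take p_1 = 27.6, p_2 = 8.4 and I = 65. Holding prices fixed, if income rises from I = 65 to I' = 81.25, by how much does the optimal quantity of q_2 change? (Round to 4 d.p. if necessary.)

MU_q_1 ∝ 5·q_1^(-0.25), MU_q_2 ∝ 5·q_2^(-0.25), so MRS = (q_2/q_1)^(0.25) = p_1/p_2.
Hence q_2/q_1 = (p_1/p_2)^(1/(0.25)), i.e. raised to the 4 power.
Substitute q_2 = (q_2/q_1)·q_1 into the budget: q_1* = I/(p_1 + p_2·(q_2/q_1)).
Numerically q_2/q_1 = 116.551853, so q_1* = 65/(27.6 + 8.4·116.551853) = 0.0646 and q_2* = 116.551853·0.0646 = 7.5259.
At I' = 81.25: q_2* = 9.4074. Change: 9.4074 − 7.5259 = 1.8815.

Δq_2* = 1.8815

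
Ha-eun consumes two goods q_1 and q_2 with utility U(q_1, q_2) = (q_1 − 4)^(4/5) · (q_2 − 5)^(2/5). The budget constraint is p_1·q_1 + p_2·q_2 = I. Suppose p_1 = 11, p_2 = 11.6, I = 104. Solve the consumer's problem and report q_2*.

q_2* = 5.0575

Let q_1' = q_1−4, q_2' = q_2−5. MRS = 2·q_2'/q_1' = p_1/p_2.
Substituting into the budget: q_1* = 4 + 2/3·(I − 4·p_1 − 5·p_2)/p_1, and q_2* = 5 + 1/3·(…)/p_2.
Discretionary income = 104 − 4·11 − 5·11.6 = 2; q_2* = 5 + 1/3·2/11.6 = 5.0575.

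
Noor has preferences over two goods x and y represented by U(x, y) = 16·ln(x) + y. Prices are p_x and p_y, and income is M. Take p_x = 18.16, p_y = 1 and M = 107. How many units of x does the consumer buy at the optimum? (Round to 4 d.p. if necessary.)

x* = 0.8811

Set MRS = p_x/p_y: (16/x)/1 = p_x/p_y.
So x*(p_x,p_y) = 16·p_y/p_x, independent of income; and y* = (M − 16·p_y)/p_y.
At the given prices: x* = 16·1/18.16 = 0.8811.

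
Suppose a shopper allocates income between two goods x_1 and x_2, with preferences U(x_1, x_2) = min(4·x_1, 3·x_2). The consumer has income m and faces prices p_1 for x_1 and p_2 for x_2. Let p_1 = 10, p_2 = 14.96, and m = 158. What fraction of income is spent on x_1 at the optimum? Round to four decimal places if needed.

With perfect complements, no substitution: consume in ratio x_1:x_2 = 3:4.
Budget: p_1·x_1 + p_2·(4/3)·x_1 = m, so (3·p_1 + 4·p_2)·x_1 = 3·m.
Demand: x_1*(p_1,p_2,m) = 3·m/(3·p_1 + 4·p_2), x_2* = 4·m/(3·p_1 + 4·p_2).
Here 3·10 + 4·14.96 = 89.84, giving x_1* = 5.276 and x_2* = 7.0347.
Expenditure on x_1: 10·5.276 = 52.7605; share = 0.3339.

share on x_1 = 0.3339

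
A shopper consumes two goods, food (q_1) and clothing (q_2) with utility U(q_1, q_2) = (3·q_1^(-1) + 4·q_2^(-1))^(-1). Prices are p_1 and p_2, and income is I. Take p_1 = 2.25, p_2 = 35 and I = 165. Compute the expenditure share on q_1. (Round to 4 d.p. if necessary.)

share on q_1 = 0.18

From the CES first-order condition, (3/4)·(q_2/q_1)^(2) = p_1/p_2.
Solve for the ratio: q_2/q_1 = [(4/3)·p_1/p_2]^(0.5).
Substitute q_2 = (q_2/q_1)·q_1 into the budget: q_1* = I/(p_1 + p_2·(q_2/q_1)).
Numerically q_2/q_1 = 0.29277, so q_1* = 165/(2.25 + 35·0.29277) = 13.2032 and q_2* = 0.29277·13.2032 = 3.8655.
Expenditure on q_1: 2.25·13.2032 = 29.7072; share = 0.18.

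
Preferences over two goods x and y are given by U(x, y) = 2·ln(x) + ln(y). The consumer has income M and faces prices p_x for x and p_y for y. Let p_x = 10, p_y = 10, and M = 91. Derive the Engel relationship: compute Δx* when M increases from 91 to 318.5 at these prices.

Δx* = 15.1667

The MRS is 2·y/x. Set MRS = p_x/p_y.
So 2·p_y·y = p_x·x; combined with the budget, a share 2/3 of income goes to x.
Demand: x*(p_x,p_y,M) = 2/3·M/p_x and y* = 1/3·M/p_y.
At p_x=10, p_y=10, M=91: x* = 2/3·91/10 = 6.0667.
At M' = 318.5: x* = 21.2333. Change: 21.2333 − 6.0667 = 15.1667.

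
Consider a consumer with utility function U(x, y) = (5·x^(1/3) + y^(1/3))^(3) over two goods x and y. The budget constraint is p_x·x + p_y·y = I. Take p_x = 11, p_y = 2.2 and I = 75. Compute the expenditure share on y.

From the CES first-order condition, 5·(y/x)^(2/3) = p_x/p_y.
Hence y/x = ((1/5)·p_x/p_y)^(1/(2/3)), i.e. raised to the 1.5 power.
With the ratio pinned down, the budget gives x* = I/(p_x + p_y·(y/x)) and y* = (y/x)·x*.
Numerically y/x = 1, so x* = 75/(11 + 2.2·1) = 5.6818 and y* = 1·5.6818 = 5.6818.
Expenditure on y: 2.2·5.6818 = 12.5; share = 0.1667.

share on y = 0.1667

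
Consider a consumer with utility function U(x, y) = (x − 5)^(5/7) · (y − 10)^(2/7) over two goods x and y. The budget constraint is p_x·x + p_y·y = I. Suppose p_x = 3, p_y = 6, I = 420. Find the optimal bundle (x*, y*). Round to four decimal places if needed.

Let x' = x−5, y' = y−10. MRS = (5/2)·y'/x' = p_x/p_y.
Substituting into the budget: x* = 5 + 5/7·(I − 5·p_x − 10·p_y)/p_x, and y* = 10 + 2/7·(…)/p_y.
Discretionary income = 420 − 5·3 − 10·6 = 345; x* = 5 + 5/7·345/3 = 87.1429; y* = 10 + 2/7·345/6 = 26.4286.

x* = 87.1429, y* = 26.4286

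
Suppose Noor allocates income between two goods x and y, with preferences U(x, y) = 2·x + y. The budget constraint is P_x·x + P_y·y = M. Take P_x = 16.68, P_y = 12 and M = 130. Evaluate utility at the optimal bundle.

V = 15.5875

Linear utility — the consumer picks whichever good has higher MU/price: 2/16.68 = 0.1199 vs 1/12 = 0.0833.
x gives more utility per dollar, so spend all income on x: x* = M/P_x, y* = 0.
Numerically: x* = 7.7938, y* = 0.
Utility at the optimum: U(7.7938, 0) = 15.5875.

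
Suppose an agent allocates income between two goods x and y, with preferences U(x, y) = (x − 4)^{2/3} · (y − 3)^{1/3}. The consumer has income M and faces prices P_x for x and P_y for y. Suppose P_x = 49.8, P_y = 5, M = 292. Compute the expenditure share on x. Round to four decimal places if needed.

MRS = 2·(y−3)/(x−4). Tangency with P_x/P_y gives y−3 = (1/2)·(P_x/P_y)·(x−4).
After buying the subsistence bundle (4, 3), a share 2/3 of the remaining income goes to x: x* = 4 + 2/3·(M − 4P_x − 3P_y)/P_x.
Discretionary income = 292 − 4·49.8 − 3·5 = 77.8; x* = 4 + 2/3·77.8/49.8 = 5.0415; y* = 3 + 1/3·77.8/5 = 8.1867.
Expenditure on x: 49.8·5.0415 = 251.0667; share = 0.8598.

share on x = 0.8598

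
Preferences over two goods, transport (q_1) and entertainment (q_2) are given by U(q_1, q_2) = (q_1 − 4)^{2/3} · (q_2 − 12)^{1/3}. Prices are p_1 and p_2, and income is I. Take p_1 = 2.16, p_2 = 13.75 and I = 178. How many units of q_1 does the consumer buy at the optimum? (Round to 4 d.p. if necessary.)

Let q_1' = q_1−4, q_2' = q_2−12. MRS = 2·q_2'/q_1' = p_1/p_2.
After buying the subsistence bundle (4, 12), a share 2/3 of the remaining income goes to q_1: q_1* = 4 + 2/3·(I − 4p_1 − 12p_2)/p_1.
Discretionary income = 178 − 4·2.16 − 12·13.75 = 4.36; q_1* = 4 + 2/3·4.36/2.16 = 5.3457.

q_1* = 5.3457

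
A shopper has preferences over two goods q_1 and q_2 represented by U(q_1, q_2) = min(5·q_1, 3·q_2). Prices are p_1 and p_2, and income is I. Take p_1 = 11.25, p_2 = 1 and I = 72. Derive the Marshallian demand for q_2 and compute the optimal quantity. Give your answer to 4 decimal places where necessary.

Leontief preferences: the optimum is at the kink where q_1/3 = q_2/5, i.e. q_2 = (5/3)·q_1.
Budget: p_1·q_1 + p_2·(5/3)·q_1 = I, so (3·p_1 + 5·p_2)·q_1 = 3·I.
Demand: q_1*(p_1,p_2,I) = 3·I/(3·p_1 + 5·p_2), q_2* = 5·I/(3·p_1 + 5·p_2).
Here 3·11.25 + 5·1 = 38.75, giving q_2* = 9.2903.

q_2* = 9.2903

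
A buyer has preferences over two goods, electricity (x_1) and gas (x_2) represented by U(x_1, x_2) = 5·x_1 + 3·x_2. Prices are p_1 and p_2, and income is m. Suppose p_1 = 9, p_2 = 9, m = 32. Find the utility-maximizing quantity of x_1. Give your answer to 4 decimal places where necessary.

x_1* = 3.5556

x_1 gives more utility per dollar, so spend all income on x_1: x_1* = m/p_1, x_2* = 0.
Numerically: x_1* = 3.5556, x_2* = 0.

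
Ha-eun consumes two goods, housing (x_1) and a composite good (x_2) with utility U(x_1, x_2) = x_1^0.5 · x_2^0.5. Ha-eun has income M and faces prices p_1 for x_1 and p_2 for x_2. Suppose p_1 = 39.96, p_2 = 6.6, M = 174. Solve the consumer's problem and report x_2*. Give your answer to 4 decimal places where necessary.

x_2* = 13.1818

MU_x_1/MU_x_2 = (0.5·x_2)/(0.5·x_1); tangency sets this equal to p_1/p_2.
So 0.5·p_2·x_2 = 0.5·p_1·x_1; combined with the budget, a share 0.5 of income goes to x_1.
Demand: x_1*(p_1,p_2,M) = 0.5·M/p_1 and x_2* = 0.5·M/p_2.
At p_1=39.96, p_2=6.6, M=174: x_2* = 0.5·174/6.6 = 13.1818.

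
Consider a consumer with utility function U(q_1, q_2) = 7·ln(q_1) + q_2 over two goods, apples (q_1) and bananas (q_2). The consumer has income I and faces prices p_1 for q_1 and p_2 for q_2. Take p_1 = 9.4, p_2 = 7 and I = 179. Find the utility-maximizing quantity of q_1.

q_1* = 5.2128

Set MRS = p_1/p_2: (7/q_1)/1 = p_1/p_2.
So q_1*(p_1,p_2) = 7·p_2/p_1, independent of income; and q_2* = (I − 7·p_2)/p_2.
At the given prices: q_1* = 7·7/9.4 = 5.2128.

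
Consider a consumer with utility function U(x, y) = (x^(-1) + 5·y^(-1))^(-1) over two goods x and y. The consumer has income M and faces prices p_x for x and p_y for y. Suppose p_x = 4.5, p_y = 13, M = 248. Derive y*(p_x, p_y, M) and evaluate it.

y* = 15.103

Substitute y = (y/x)·x into the budget: x* = M/(p_x + p_y·(y/x)).
Numerically y/x = 1.315587, so x* = 248/(4.5 + 13·1.315587) = 11.4801 and y* = 1.315587·11.4801 = 15.103.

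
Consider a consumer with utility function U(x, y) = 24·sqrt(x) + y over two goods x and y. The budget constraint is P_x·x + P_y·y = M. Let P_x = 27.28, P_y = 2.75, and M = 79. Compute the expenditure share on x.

Solve: √x = 12·P_y/P_x, so x*(P_x,P_y) = (12·P_y/P_x)², and y* = (M − P_x·x*)/P_y.
Plugging in: x* = (12·2.75/27.28)² = 1.4633, y* = 14.2111.
Expenditure on x: 27.28·1.4633 = 39.9194; share = 0.5053.

share on x = 0.5053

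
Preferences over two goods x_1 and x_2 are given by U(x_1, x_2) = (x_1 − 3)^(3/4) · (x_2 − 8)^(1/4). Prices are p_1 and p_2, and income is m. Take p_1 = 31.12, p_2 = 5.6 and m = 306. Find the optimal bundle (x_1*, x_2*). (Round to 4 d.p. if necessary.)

Let x_1' = x_1−3, x_2' = x_2−8. MRS = 3·x_2'/x_1' = p_1/p_2.
After buying the subsistence bundle (3, 8), a share 0.75 of the remaining income goes to x_1: x_1* = 3 + 0.75·(m − 3p_1 − 8p_2)/p_1.
Discretionary income = 306 − 3·31.12 − 8·5.6 = 167.84; x_1* = 3 + 0.75·167.84/31.12 = 7.045; x_2* = 8 + 0.25·167.84/5.6 = 15.4929.

x_1* = 7.045, x_2* = 15.4929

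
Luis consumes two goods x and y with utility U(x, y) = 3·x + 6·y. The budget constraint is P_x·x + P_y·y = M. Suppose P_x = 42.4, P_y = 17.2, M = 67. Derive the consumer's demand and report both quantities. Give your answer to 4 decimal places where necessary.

x* = 0, y* = 3.8953

Perfect substitutes: compare marginal utility per dollar. 3/P_x vs 6/P_y → 0.0708 vs 0.3488.
y gives more utility per dollar, so spend all income on y: y* = M/P_y, x* = 0.
Numerically: x* = 0, y* = 3.8953.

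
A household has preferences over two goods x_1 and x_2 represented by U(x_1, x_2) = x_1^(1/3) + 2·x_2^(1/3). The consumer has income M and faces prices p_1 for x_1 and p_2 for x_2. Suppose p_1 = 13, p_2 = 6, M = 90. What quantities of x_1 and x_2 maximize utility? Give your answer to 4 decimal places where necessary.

From the CES first-order condition, (1/2)·(x_2/x_1)^(2/3) = p_1/p_2.
Hence x_2/x_1 = (2·p_1/p_2)^(1/(2/3)), i.e. raised to the 1.5 power.
Substitute x_2 = (x_2/x_1)·x_1 into the budget: x_1* = M/(p_1 + p_2·(x_2/x_1)).
Numerically x_2/x_1 = 9.020553, so x_1* = 90/(13 + 6·9.020553) = 1.3408 and x_2* = 9.020553·1.3408 = 12.0949.

x_1* = 1.3408, x_2* = 12.0949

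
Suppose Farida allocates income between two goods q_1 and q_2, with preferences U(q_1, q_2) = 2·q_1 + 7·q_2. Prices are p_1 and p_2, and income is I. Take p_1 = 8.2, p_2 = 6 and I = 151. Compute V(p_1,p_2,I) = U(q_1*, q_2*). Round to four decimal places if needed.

Numerically: q_1* = 0, q_2* = 25.1667.
Utility at the optimum: U(0, 25.1667) = 176.1667.

V = 176.1667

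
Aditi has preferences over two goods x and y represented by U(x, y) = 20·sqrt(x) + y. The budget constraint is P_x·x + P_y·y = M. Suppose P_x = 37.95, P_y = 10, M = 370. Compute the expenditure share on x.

share on x = 0.7122

Set MRS = P_x/P_y: 10·x^(−1/2) = P_x/P_y.
Solve: √x = 10·P_y/P_x, so x*(P_x,P_y) = (10·P_y/P_x)², and y* = (M − P_x·x*)/P_y.
Plugging in: x* = (10·10/37.95)² = 6.9435, y* = 10.6495.
Expenditure on x: 37.95·6.9435 = 263.5046; share = 0.7122.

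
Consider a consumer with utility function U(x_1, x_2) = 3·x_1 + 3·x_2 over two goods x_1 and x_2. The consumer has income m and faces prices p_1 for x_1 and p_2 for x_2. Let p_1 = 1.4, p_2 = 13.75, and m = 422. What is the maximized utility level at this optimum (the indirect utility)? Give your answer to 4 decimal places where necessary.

Perfect substitutes: compare marginal utility per dollar. 3/p_1 vs 3/p_2 → 2.1429 vs 0.2182.
x_1 gives more utility per dollar, so spend all income on x_1: x_1* = m/p_1, x_2* = 0.
Numerically: x_1* = 301.4286, x_2* = 0.
Utility at the optimum: U(301.4286, 0) = 904.2857.

V = 904.2857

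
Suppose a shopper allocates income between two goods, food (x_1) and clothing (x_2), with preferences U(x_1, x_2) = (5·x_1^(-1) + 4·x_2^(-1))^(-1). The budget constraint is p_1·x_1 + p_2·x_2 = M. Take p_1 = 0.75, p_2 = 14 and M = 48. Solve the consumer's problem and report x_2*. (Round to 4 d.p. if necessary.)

From the CES first-order condition, (5/4)·(x_2/x_1)^(2) = p_1/p_2.
Solve for the ratio: x_2/x_1 = [(4/5)·p_1/p_2]^(0.5).
Substitute x_2 = (x_2/x_1)·x_1 into the budget: x_1* = M/(p_1 + p_2·(x_2/x_1)).
Numerically x_2/x_1 = 0.20702, so x_1* = 48/(0.75 + 14·0.20702) = 13.1569 and x_2* = 0.20702·13.1569 = 2.7237.

x_2* = 2.7237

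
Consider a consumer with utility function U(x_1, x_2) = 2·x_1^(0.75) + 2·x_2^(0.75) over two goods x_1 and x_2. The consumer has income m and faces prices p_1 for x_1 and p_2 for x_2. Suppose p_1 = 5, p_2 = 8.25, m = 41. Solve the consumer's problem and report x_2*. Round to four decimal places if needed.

x_2* = 0.9049

With the ratio pinned down, the budget gives x_1* = m/(p_1 + p_2·(x_2/x_1)) and x_2* = (x_2/x_1)·x_1*.
Numerically x_2/x_1 = 0.134916, so x_1* = 41/(5 + 8.25·0.134916) = 6.707 and x_2* = 0.134916·6.707 = 0.9049.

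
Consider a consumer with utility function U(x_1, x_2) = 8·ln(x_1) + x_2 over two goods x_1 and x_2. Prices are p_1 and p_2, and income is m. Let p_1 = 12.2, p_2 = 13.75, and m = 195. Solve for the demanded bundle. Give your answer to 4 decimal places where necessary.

x_1* = 9.0164, x_2* = 6.1818

So x_1*(p_1,p_2) = 8·p_2/p_1, independent of income; and x_2* = (m − 8·p_2)/p_2.
At the given prices: x_1* = 8·13.75/12.2 = 9.0164, and x_2* = 6.1818.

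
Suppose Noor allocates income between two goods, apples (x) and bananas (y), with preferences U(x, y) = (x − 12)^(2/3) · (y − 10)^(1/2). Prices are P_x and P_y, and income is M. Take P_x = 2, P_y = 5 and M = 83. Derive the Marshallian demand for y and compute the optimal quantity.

MRS = (4/3)·(y−10)/(x−12). Tangency with P_x/P_y gives y−10 = (3/4)·(P_x/P_y)·(x−12).
After buying the subsistence bundle (12, 10), a share 4/7 of the remaining income goes to x: x* = 12 + 4/7·(M − 12P_x − 10P_y)/P_x.
Discretionary income = 83 − 12·2 − 10·5 = 9; y* = 10 + 3/7·9/5 = 10.7714.

y* = 10.7714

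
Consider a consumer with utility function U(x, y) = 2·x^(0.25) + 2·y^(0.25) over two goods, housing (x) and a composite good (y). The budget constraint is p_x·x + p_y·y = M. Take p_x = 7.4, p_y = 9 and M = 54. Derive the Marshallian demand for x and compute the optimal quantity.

MRS = MU_x/MU_y = (y/x)^(0.75). Set equal to p_x/p_y.
Hence y/x = (p_x/p_y)^(1/(0.75)), i.e. raised to the 4/3 power.
With the ratio pinned down, the budget gives x* = M/(p_x + p_y·(y/x)) and y* = (y/x)·x*.
Numerically y/x = 0.770286, so x* = 54/(7.4 + 9·0.770286) = 3.7676.

x* = 3.7676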